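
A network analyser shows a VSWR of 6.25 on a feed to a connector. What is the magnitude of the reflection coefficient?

|Γ| ≈ 0.724

|Γ| = (S − 1)/(S + 1) = (6.25 − 1)/(6.25 + 1) = 5.25/7.25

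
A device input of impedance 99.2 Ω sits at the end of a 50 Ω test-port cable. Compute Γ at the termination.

Γ = (Z_L − Z_0)/(Z_L + Z_0) = (99.2 − 50)/(99.2 + 50) = 49.2/149.2

Γ = 0.33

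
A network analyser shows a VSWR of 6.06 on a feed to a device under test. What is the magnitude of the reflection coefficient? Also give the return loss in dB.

|Γ| ≈ 0.717; return loss ≈ 2.89 dB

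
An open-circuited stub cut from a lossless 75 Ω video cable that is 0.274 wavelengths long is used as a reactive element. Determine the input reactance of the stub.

X_in ≈ 11.4 Ω (inductive)

βl = 2π × 0.274 = 98.6°
tan(βl) = -6.58
For an open-circuited stub, Z_in = −jZ_0·cot(βl) = −jZ_0/tan(βl)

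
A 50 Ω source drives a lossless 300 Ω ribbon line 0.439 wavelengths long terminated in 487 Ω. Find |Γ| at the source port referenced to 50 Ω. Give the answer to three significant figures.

βl = 2π × 0.439 = 158°
tan(βl) = -0.403
Z_in = Z_0·(Z_L + jZ_0·tanβl)/(Z_0 + jZ_L·tanβl) = 396 + j138 Ω
Γ_s = (Z_in − Z_s)/(Z_in + Z_s) = (346 + j138)/(446 + j138), |Γ_s| = 0.798

|Γ| ≈ 0.798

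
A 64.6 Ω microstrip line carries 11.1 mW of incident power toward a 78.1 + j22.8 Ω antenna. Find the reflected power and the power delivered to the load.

P_reflected ≈ 0.373 mW; P_delivered ≈ 10.7 mW

|Γ| = |(13.5 + j22.8)/(142.7 + j22.8)| = 0.183
|Γ|² = 0.0336
P_refl = |Γ|²·P_inc = 0.373 mW, P_del = (1 − |Γ|²)·P_inc = 10.7 mW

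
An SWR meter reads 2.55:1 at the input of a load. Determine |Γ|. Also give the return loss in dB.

|Γ| ≈ 0.437; return loss ≈ 7.2 dB

|Γ| = (S − 1)/(S + 1) = (2.55 − 1)/(2.55 + 1) = 1.55/3.55
RL = −20·log₁₀|Γ| = −20·log₁₀(0.437)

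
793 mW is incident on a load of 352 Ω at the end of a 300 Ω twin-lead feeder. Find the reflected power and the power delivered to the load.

P_reflected ≈ 5.04 mW; P_delivered ≈ 788 mW

Γ = (352 − 300)/(352 + 300) = 0.0798
|Γ|² = 0.00636
P_refl = |Γ|²·P_inc = 5.04 mW, P_del = (1 − |Γ|²)·P_inc = 788 mW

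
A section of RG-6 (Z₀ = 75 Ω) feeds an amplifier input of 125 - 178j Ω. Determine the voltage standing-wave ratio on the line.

Γ = (Z_L − Z_0)/(Z_L + Z_0) = (50 − j178)/(200 − j178)
|Γ| = 185/268 = 0.691
VSWR = (1 + |Γ|)/(1 − |Γ|) = 1.69/0.309

VSWR ≈ 5.46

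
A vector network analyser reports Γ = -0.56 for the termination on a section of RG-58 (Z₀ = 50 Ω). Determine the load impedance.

Z_L = Z_0·(1 + Γ)/(1 − Γ) = 50·(0.44)/(1.56)

Z_L ≈ 14.1 Ω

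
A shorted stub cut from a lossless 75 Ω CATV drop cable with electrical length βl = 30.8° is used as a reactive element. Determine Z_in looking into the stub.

Z_in ≈ +j44.7 Ω

tan(βl) = 0.596
For a shorted stub, Z_in = jZ_0·tan(βl)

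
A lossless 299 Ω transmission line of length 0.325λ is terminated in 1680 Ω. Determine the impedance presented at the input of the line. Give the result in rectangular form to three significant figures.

βl = 2π × 0.325 = 117°
tan(βl) = tan(117°) = -1.96
Z_in = Z_0·(Z_L + jZ_0·tanβl)/(Z_0 + jZ_L·tanβl)
     = 299·(1680 − j587)/(299 − j3300)

Z_in ≈ 66.5 + j146 Ω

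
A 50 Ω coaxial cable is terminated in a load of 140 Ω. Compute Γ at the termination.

Γ = (Z_L − Z_0)/(Z_L + Z_0) = (140 − 50)/(140 + 50) = 90/190

Γ = 0.474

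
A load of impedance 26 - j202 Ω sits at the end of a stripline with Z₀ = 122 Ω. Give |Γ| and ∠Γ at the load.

Γ = (Z_L − Z_0)/(Z_L + Z_0) = (-96 − j202)/(148 − j202)
|Γ| = 224/250 = 0.893

Γ ≈ 0.893 ∠ -61.6°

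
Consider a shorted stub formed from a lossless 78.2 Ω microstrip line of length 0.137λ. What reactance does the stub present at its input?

X_in ≈ 91 Ω (inductive)

βl = 2π × 0.137 = 49.3°
tan(βl) = 1.16
For a shorted stub, Z_in = jZ_0·tan(βl)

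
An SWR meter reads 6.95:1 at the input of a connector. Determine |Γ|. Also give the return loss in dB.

|Γ| ≈ 0.748; return loss ≈ 2.52 dB

|Γ| = (S − 1)/(S + 1) = (6.95 − 1)/(6.95 + 1) = 5.95/7.95
RL = −20·log₁₀|Γ| = −20·log₁₀(0.748)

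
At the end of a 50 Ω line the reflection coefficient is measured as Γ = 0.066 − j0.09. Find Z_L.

Z_L = Z_0·(1 + Γ)/(1 − Γ) = 50·(1.07 − j0.09)/(0.934 + j0.09)

Z_L ≈ 56.1 − j10.2 Ω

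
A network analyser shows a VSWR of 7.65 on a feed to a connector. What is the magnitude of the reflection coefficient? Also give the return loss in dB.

|Γ| = (S − 1)/(S + 1) = (7.65 − 1)/(7.65 + 1) = 6.65/8.65
RL = −20·log₁₀|Γ| = −20·log₁₀(0.769)

|Γ| ≈ 0.769; return loss ≈ 2.28 dB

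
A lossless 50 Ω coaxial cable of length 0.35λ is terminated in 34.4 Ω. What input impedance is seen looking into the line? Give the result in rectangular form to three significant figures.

Z_in ≈ 52.5 − j19.1 Ω

βl = 2π × 0.35 = 126°
tan(βl) = tan(126°) = -1.38
Z_in = Z_0·(Z_L + jZ_0·tanβl)/(Z_0 + jZ_L·tanβl)
     = 50·(34.4 − j68.8)/(50 − j47.3)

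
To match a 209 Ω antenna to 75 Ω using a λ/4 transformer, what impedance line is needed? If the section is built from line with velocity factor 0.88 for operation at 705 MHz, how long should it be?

Z_qwt = √(Z_0·R_L) = √(75 × 209) = √15680
λ = 0.88·c/f = 0.374 m, so l = λ/4 = 0.0936 m

Z_qwt ≈ 125 Ω; length ≈ 9.36 cm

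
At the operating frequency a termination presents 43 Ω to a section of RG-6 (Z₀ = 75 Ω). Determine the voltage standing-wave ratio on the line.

Γ = (43 − 75)/(43 + 75) = -0.271
VSWR = (1 + 0.271)/(1 − 0.271)

VSWR ≈ 1.74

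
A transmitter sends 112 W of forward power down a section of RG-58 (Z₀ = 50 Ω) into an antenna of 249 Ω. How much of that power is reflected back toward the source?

P_reflected ≈ 49.6 W

Γ = (249 − 50)/(249 + 50) = 0.666
|Γ|² = 0.443
P_refl = |Γ|²·P_inc = 49.6 W, P_del = (1 − |Γ|²)·P_inc = 62.4 W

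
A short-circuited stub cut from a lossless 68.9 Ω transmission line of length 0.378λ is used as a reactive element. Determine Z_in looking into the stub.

βl = 2π × 0.378 = 136°
tan(βl) = -0.963
For a short-circuited stub, Z_in = jZ_0·tan(βl)

Z_in ≈ −j66.4 Ω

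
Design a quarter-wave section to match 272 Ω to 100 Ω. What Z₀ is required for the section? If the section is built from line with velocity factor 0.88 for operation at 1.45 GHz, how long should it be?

Z_qwt ≈ 165 Ω; length ≈ 4.55 cm

Z_qwt = √(Z_0·R_L) = √(100 × 272) = √27200
λ = 0.88·c/f = 0.182 m, so l = λ/4 = 0.0455 m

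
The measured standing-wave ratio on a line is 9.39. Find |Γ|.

|Γ| = (S − 1)/(S + 1) = (9.39 − 1)/(9.39 + 1) = 8.39/10.4

|Γ| ≈ 0.808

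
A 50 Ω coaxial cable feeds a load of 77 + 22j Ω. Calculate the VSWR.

VSWR ≈ 1.74

Γ = (Z_L − Z_0)/(Z_L + Z_0) = (27 + j22)/(127 + j22)
|Γ| = 34.8/129 = 0.27
VSWR = (1 + |Γ|)/(1 − |Γ|) = 1.27/0.73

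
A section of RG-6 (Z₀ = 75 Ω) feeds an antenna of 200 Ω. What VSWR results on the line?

For a purely resistive load, VSWR = R_L/Z_0 or Z_0/R_L (whichever > 1) = 200/75

VSWR ≈ 2.67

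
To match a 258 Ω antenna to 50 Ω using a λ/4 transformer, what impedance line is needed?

Z_qwt ≈ 114 Ω

Z_qwt = √(Z_0·R_L) = √(50 × 258) = √12900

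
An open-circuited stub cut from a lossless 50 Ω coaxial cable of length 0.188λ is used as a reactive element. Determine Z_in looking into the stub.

βl = 2π × 0.188 = 67.7°
tan(βl) = 2.44
For an open-circuited stub, Z_in = −jZ_0·cot(βl) = −jZ_0/tan(βl)

Z_in ≈ −j20.5 Ω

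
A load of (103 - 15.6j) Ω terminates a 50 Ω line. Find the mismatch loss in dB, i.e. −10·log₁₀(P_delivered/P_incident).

Γ = (53 − j15.6)/(153 − j15.6), |Γ| = 0.359
|Γ|² = 0.129, so P_del/P_inc = 1 − |Γ|² = 0.871
ML = −10·log₁₀(1 − |Γ|²)

mismatch loss ≈ 0.6 dB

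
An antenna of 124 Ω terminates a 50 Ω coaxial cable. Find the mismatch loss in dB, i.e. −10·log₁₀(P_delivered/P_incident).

Γ = (124 − 50)/(124 + 50) = 0.425
|Γ|² = 0.181, so P_del/P_inc = 1 − |Γ|² = 0.819
ML = −10·log₁₀(1 − |Γ|²)

mismatch loss ≈ 0.866 dB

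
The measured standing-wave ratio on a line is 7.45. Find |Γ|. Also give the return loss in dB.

|Γ| = (S − 1)/(S + 1) = (7.45 − 1)/(7.45 + 1) = 6.45/8.45
RL = −20·log₁₀|Γ| = −20·log₁₀(0.763)

|Γ| ≈ 0.763; return loss ≈ 2.35 dB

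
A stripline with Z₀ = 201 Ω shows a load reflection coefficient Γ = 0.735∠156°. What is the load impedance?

Z_L ≈ 32.1 + j41.7 Ω

Z_L = Z_0·(1 + Γ)/(1 − Γ) = 201·(0.329 + j0.299)/(1.67 − j0.299)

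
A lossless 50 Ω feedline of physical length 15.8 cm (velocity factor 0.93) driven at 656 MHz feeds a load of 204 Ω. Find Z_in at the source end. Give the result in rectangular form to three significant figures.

λ = v/f = 0.93·c / 656 MHz = 0.425 m
βl = 2π·l/λ = 2π × 0.371 = 134°
tan(βl) = tan(134°) = -1.05
Z_in = Z_0·(Z_L + jZ_0·tanβl)/(Z_0 + jZ_L·tanβl)
     = 50·(204 − j52.3)/(50 − j213)

Z_in ≈ 22.3 + j42.6 Ω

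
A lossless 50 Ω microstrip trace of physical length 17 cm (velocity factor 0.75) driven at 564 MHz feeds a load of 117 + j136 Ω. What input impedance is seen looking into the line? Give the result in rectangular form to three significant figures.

Z_in ≈ 21.1 + j57.4 Ω

λ = v/f = 0.75·c / 564 MHz = 0.399 m
βl = 2π·l/λ = 2π × 0.426 = 153°
tan(βl) = tan(153°) = -0.501
Z_in = Z_0·(Z_L + jZ_0·tanβl)/(Z_0 + jZ_L·tanβl)
     = 50·(117 + j111)/(118 − j58.6)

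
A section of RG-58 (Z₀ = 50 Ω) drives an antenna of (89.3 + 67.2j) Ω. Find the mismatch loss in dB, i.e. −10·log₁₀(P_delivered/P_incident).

mismatch loss ≈ 1.27 dB

Γ = (39.3 + j67.2)/(139.3 + j67.2), |Γ| = 0.503
|Γ|² = 0.253, so P_del/P_inc = 1 − |Γ|² = 0.747
ML = −10·log₁₀(1 − |Γ|²)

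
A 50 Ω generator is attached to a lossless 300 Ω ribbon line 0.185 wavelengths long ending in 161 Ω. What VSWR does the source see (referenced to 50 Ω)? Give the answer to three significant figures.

βl = 2π × 0.185 = 66.6°
tan(βl) = 2.31
Z_in = Z_0·(Z_L + jZ_0·tanβl)/(Z_0 + jZ_L·tanβl) = 402 + j194 Ω
Γ_s = (Z_in − Z_s)/(Z_in + Z_s) = (352 + j194)/(452 + j194), |Γ_s| = 0.817
VSWR = (1 + |Γ_s|)/(1 − |Γ_s|)

VSWR ≈ 9.95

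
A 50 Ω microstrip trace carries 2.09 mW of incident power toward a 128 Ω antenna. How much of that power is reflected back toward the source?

P_reflected ≈ 0.401 mW

Γ = (128 − 50)/(128 + 50) = 0.438
|Γ|² = 0.192
P_refl = |Γ|²·P_inc = 0.401 mW, P_del = (1 − |Γ|²)·P_inc = 1.69 mW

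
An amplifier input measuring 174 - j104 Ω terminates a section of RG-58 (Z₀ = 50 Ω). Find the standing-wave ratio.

VSWR ≈ 4.8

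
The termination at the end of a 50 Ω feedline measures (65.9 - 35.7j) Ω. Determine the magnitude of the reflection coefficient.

|Γ| ≈ 0.322

Γ = (Z_L − Z_0)/(Z_L + Z_0) = (15.9 − j35.7)/(115.9 − j35.7)
|Γ| = 39.1/121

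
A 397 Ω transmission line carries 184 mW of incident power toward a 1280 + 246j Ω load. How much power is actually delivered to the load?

|Γ| = |(883 + j246)/(1677 + j246)| = 0.541
|Γ|² = 0.292
P_refl = |Γ|²·P_inc = 53.8 mW, P_del = (1 − |Γ|²)·P_inc = 130 mW

P_delivered ≈ 130 mW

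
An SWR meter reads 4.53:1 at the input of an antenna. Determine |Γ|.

|Γ| ≈ 0.638

|Γ| = (S − 1)/(S + 1) = (4.53 − 1)/(4.53 + 1) = 3.53/5.53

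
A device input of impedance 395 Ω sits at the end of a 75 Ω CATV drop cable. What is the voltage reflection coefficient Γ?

Γ = 0.681

Γ = (Z_L − Z_0)/(Z_L + Z_0) = (395 − 75)/(395 + 75) = 320/470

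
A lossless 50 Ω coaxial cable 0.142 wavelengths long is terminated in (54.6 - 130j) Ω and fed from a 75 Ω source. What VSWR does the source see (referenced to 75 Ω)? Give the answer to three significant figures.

βl = 2π × 0.142 = 51.1°
tan(βl) = 1.24
Z_in = Z_0·(Z_L + jZ_0·tanβl)/(Z_0 + jZ_L·tanβl) = 7.04 − j18.4 Ω
Γ_s = (Z_in − Z_s)/(Z_in + Z_s) = (-68 − j18.4)/(82 − j18.4), |Γ_s| = 0.837
VSWR = (1 + |Γ_s|)/(1 − |Γ_s|)

VSWR ≈ 11.3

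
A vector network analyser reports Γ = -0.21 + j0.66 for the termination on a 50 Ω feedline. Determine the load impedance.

Z_L ≈ 13.7 + j34.7 Ω

Z_L = Z_0·(1 + Γ)/(1 − Γ) = 50·(0.79 + j0.66)/(1.21 − j0.66)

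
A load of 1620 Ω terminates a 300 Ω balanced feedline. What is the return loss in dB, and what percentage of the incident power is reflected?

Γ = (1620 − 300)/(1620 + 300) = 0.688
RL = −20·log₁₀(0.688) = 3.25 dB
P_refl/P_inc = |Γ|² = 0.473

RL ≈ 3.25 dB; 47.3% of incident power reflected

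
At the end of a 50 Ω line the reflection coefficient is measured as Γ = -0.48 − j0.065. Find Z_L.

Z_L ≈ 17.4 − j2.96 Ω

Z_L = Z_0·(1 + Γ)/(1 − Γ) = 50·(0.52 − j0.065)/(1.48 + j0.065)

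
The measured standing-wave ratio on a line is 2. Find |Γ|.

|Γ| ≈ 0.333

|Γ| = (S − 1)/(S + 1) = (2 − 1)/(2 + 1) = 1/3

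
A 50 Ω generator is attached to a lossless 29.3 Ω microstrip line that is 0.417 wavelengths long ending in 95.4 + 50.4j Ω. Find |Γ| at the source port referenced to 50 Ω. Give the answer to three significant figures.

βl = 2π × 0.417 = 150°
tan(βl) = -0.575
Z_in = Z_0·(Z_L + jZ_0·tanβl)/(Z_0 + jZ_L·tanβl) = 17 + j32.9 Ω
Γ_s = (Z_in − Z_s)/(Z_in + Z_s) = (-33 + j32.9)/(67 + j32.9), |Γ_s| = 0.624

|Γ| ≈ 0.624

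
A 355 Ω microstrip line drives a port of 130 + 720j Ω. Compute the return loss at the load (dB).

Γ = (-225 + j720)/(485 + j720), |Γ| = 0.869
RL = −20·log₁₀|Γ| = −20·log₁₀(0.869)

RL ≈ 1.22 dB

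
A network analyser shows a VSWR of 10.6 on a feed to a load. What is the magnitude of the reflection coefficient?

|Γ| = (S − 1)/(S + 1) = (10.6 − 1)/(10.6 + 1) = 9.6/11.6

|Γ| ≈ 0.828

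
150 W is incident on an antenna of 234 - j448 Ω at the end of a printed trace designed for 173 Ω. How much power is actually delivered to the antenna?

P_delivered ≈ 66.3 W

|Γ| = |(61 − j448)/(407 − j448)| = 0.747
|Γ|² = 0.558
P_refl = |Γ|²·P_inc = 83.7 W, P_del = (1 − |Γ|²)·P_inc = 66.3 W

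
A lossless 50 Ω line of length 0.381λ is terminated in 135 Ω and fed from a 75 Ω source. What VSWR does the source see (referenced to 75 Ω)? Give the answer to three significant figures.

VSWR ≈ 2.91

βl = 2π × 0.381 = 137°
tan(βl) = -0.927
Z_in = Z_0·(Z_L + jZ_0·tanβl)/(Z_0 + jZ_L·tanβl) = 34.5 + j40.1 Ω
Γ_s = (Z_in − Z_s)/(Z_in + Z_s) = (-40.5 + j40.1)/(110 + j40.1), |Γ_s| = 0.488
VSWR = (1 + |Γ_s|)/(1 − |Γ_s|)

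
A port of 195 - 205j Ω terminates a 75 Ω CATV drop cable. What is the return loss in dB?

Γ = (120 − j205)/(270 − j205), |Γ| = 0.701
RL = −20·log₁₀|Γ| = −20·log₁₀(0.701)

RL ≈ 3.09 dB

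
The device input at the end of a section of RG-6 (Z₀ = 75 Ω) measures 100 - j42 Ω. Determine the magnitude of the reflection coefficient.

Γ = (Z_L − Z_0)/(Z_L + Z_0) = (25 − j42)/(175 − j42)
|Γ| = 48.9/180

|Γ| ≈ 0.272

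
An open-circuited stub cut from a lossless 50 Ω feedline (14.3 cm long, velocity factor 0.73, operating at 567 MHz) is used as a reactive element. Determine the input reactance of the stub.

λ = v/f = 0.73·c / 567 MHz = 0.386 m
βl = 2π·l/λ = 2π × 0.37 = 133°
tan(βl) = -1.06
For an open-circuited stub, Z_in = −jZ_0·cot(βl) = −jZ_0/tan(βl)

X_in ≈ 47.1 Ω (inductive)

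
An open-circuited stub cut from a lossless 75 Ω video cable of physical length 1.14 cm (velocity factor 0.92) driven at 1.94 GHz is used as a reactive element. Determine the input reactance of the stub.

λ = v/f = 0.92·c / 1.94 GHz = 0.142 m
βl = 2π·l/λ = 2π × 0.0801 = 28.8°
tan(βl) = 0.551
For an open-circuited stub, Z_in = −jZ_0·cot(βl) = −jZ_0/tan(βl)

X_in ≈ -136 Ω (capacitive)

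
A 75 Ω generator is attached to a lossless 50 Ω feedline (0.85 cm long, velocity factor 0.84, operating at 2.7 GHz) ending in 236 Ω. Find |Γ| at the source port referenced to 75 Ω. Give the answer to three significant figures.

λ = v/f = 0.84·c / 2.7 GHz = 0.0933 m
βl = 2π·l/λ = 2π × 0.0911 = 32.8°
tan(βl) = 0.644
Z_in = Z_0·(Z_L + jZ_0·tanβl)/(Z_0 + jZ_L·tanβl) = 32.6 − j66.9 Ω
Γ_s = (Z_in − Z_s)/(Z_in + Z_s) = (-42.4 − j66.9)/(108 − j66.9), |Γ_s| = 0.625

|Γ| ≈ 0.625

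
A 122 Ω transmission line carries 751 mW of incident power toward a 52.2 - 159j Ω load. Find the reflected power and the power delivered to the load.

P_reflected ≈ 407 mW; P_delivered ≈ 344 mW

|Γ| = |(-69.8 − j159)/(174.2 − j159)| = 0.736
|Γ|² = 0.542
P_refl = |Γ|²·P_inc = 407 mW, P_del = (1 − |Γ|²)·P_inc = 344 mW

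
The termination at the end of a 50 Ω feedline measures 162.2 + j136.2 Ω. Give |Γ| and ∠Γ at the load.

Γ ≈ 0.7 ∠ 17.8°

Γ = (Z_L − Z_0)/(Z_L + Z_0) = (112.2 + j136.2)/(212.2 + j136.2)
|Γ| = 176/252 = 0.7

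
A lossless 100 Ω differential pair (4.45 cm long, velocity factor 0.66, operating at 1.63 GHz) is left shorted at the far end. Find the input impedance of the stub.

λ = v/f = 0.66·c / 1.63 GHz = 0.121 m
βl = 2π·l/λ = 2π × 0.366 = 132°
tan(βl) = -1.12
For a shorted stub, Z_in = jZ_0·tan(βl)

Z_in ≈ −j112 Ω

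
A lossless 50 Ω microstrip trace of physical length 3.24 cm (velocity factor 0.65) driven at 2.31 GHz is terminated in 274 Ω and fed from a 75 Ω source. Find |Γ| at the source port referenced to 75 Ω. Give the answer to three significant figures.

λ = v/f = 0.65·c / 2.31 GHz = 0.0844 m
βl = 2π·l/λ = 2π × 0.384 = 138°
tan(βl) = -0.895
Z_in = Z_0·(Z_L + jZ_0·tanβl)/(Z_0 + jZ_L·tanβl) = 19.7 + j51.9 Ω
Γ_s = (Z_in − Z_s)/(Z_in + Z_s) = (-55.3 + j51.9)/(94.7 + j51.9), |Γ_s| = 0.702

|Γ| ≈ 0.702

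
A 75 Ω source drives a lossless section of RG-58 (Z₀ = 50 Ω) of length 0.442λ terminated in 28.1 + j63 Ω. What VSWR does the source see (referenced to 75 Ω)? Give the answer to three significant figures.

VSWR ≈ 6.18

βl = 2π × 0.442 = 159°
tan(βl) = -0.381
Z_in = Z_0·(Z_L + jZ_0·tanβl)/(Z_0 + jZ_L·tanβl) = 14.4 + j31.7 Ω
Γ_s = (Z_in − Z_s)/(Z_in + Z_s) = (-60.6 + j31.7)/(89.4 + j31.7), |Γ_s| = 0.721
VSWR = (1 + |Γ_s|)/(1 − |Γ_s|)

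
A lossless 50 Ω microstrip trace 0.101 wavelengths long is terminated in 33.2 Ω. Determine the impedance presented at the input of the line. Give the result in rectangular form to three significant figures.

βl = 2π × 0.101 = 36.4°
tan(βl) = tan(36.4°) = 0.736
Z_in = Z_0·(Z_L + jZ_0·tanβl)/(Z_0 + jZ_L·tanβl)
     = 50·(33.2 + j36.8)/(50 + j24.4)

Z_in ≈ 41.3 + j16.6 Ω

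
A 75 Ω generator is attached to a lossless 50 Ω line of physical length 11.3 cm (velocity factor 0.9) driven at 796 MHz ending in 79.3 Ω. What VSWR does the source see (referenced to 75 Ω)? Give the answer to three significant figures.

λ = v/f = 0.9·c / 796 MHz = 0.339 m
βl = 2π·l/λ = 2π × 0.333 = 120°
tan(βl) = -1.74
Z_in = Z_0·(Z_L + jZ_0·tanβl)/(Z_0 + jZ_L·tanβl) = 37.1 + j15.3 Ω
Γ_s = (Z_in − Z_s)/(Z_in + Z_s) = (-37.9 + j15.3)/(112 + j15.3), |Γ_s| = 0.361
VSWR = (1 + |Γ_s|)/(1 − |Γ_s|)

VSWR ≈ 2.13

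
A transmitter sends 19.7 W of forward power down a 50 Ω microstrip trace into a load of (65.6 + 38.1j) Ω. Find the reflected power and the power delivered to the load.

|Γ| = |(15.6 + j38.1)/(115.6 + j38.1)| = 0.338
|Γ|² = 0.114
P_refl = |Γ|²·P_inc = 2.25 W, P_del = (1 − |Γ|²)·P_inc = 17.4 W

P_reflected ≈ 2.25 W; P_delivered ≈ 17.4 W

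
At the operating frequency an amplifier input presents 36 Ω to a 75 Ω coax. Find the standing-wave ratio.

VSWR ≈ 2.08

For a purely resistive load, VSWR = R_L/Z_0 or Z_0/R_L (whichever > 1) = 75/36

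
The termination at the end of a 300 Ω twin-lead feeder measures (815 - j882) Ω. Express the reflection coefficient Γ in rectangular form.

Γ ≈ 0.669 − j0.262

Γ = (Z_L − Z_0)/(Z_L + Z_0) = (515 − j882)/(1115 − j882)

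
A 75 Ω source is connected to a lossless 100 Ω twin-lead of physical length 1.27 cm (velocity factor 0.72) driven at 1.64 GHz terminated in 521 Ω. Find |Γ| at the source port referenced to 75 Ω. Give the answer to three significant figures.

|Γ| ≈ 0.713

λ = v/f = 0.72·c / 1.64 GHz = 0.132 m
βl = 2π·l/λ = 2π × 0.0964 = 34.7°
tan(βl) = 0.693
Z_in = Z_0·(Z_L + jZ_0·tanβl)/(Z_0 + jZ_L·tanβl) = 55 − j129 Ω
Γ_s = (Z_in − Z_s)/(Z_in + Z_s) = (-20 − j129)/(130 − j129), |Γ_s| = 0.713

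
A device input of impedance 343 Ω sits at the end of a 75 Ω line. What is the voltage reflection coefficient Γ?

Γ = (Z_L − Z_0)/(Z_L + Z_0) = (343 − 75)/(343 + 75) = 268/418

Γ = 0.641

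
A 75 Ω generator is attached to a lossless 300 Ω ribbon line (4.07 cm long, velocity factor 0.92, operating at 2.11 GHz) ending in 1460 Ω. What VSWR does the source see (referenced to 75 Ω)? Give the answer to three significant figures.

λ = v/f = 0.92·c / 2.11 GHz = 0.131 m
βl = 2π·l/λ = 2π × 0.311 = 112°
tan(βl) = -2.47
Z_in = Z_0·(Z_L + jZ_0·tanβl)/(Z_0 + jZ_L·tanβl) = 71.2 + j115 Ω
Γ_s = (Z_in − Z_s)/(Z_in + Z_s) = (-3.77 + j115)/(146 + j115), |Γ_s| = 0.62
VSWR = (1 + |Γ_s|)/(1 − |Γ_s|)

VSWR ≈ 4.26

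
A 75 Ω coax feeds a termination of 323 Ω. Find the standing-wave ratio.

VSWR ≈ 4.31

Γ = (323 − 75)/(323 + 75) = 0.623
VSWR = (1 + 0.623)/(1 − 0.623)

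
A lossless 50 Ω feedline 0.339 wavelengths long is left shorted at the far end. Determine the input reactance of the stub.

βl = 2π × 0.339 = 122°
tan(βl) = -1.6
For a shorted stub, Z_in = jZ_0·tan(βl)

X_in ≈ -79.9 Ω (capacitive)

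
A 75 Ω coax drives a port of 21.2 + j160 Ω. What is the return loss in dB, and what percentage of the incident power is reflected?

RL ≈ 0.875 dB; 81.8% of incident power reflected

Γ = (-53.8 + j160)/(96.2 + j160), |Γ| = 0.904
RL = −20·log₁₀(0.904) = 0.875 dB
P_refl/P_inc = |Γ|² = 0.818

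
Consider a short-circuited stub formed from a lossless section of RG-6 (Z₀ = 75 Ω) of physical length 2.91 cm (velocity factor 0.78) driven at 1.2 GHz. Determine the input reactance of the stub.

X_in ≈ 102 Ω (inductive)

λ = v/f = 0.78·c / 1.2 GHz = 0.195 m
βl = 2π·l/λ = 2π × 0.149 = 53.7°
tan(βl) = 1.36
For a short-circuited stub, Z_in = jZ_0·tan(βl)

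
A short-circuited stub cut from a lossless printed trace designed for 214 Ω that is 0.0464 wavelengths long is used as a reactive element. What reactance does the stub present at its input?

βl = 2π × 0.0464 = 16.7°
tan(βl) = 0.3
For a short-circuited stub, Z_in = jZ_0·tan(βl)

X_in ≈ 64.2 Ω (inductive)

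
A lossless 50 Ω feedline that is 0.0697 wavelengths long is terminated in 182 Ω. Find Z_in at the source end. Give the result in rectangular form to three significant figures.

βl = 2π × 0.0697 = 25.1°
tan(βl) = tan(25.1°) = 0.468
Z_in = Z_0·(Z_L + jZ_0·tanβl)/(Z_0 + jZ_L·tanβl)
     = 50·(182 + j23.4)/(50 + j85.2)

Z_in ≈ 56.8 − j73.4 Ω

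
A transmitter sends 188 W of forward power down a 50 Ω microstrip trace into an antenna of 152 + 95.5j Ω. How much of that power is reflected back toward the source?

|Γ| = |(102 + j95.5)/(202 + j95.5)| = 0.625
|Γ|² = 0.391
P_refl = |Γ|²·P_inc = 73.5 W, P_del = (1 − |Γ|²)·P_inc = 114 W

P_reflected ≈ 73.5 W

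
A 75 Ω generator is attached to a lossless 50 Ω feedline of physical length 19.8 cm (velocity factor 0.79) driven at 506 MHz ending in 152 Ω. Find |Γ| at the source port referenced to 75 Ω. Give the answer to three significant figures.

|Γ| ≈ 0.449

λ = v/f = 0.79·c / 506 MHz = 0.468 m
βl = 2π·l/λ = 2π × 0.423 = 152°
tan(βl) = -0.528
Z_in = Z_0·(Z_L + jZ_0·tanβl)/(Z_0 + jZ_L·tanβl) = 54.4 + j60.9 Ω
Γ_s = (Z_in − Z_s)/(Z_in + Z_s) = (-20.6 + j60.9)/(129 + j60.9), |Γ_s| = 0.449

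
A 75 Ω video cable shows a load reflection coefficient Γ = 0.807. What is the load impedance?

Z_L ≈ 702 Ω

Z_L = Z_0·(1 + Γ)/(1 − Γ) = 75·(1.81)/(0.193)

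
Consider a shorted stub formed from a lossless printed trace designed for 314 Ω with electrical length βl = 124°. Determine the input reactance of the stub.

tan(βl) = -1.48
For a shorted stub, Z_in = jZ_0·tan(βl)

X_in ≈ -466 Ω (capacitive)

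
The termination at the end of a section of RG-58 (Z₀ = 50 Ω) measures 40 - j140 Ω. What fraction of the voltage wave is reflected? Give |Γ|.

|Γ| ≈ 0.843

Γ = (Z_L − Z_0)/(Z_L + Z_0) = (-10 − j140)/(90 − j140)
|Γ| = 140/166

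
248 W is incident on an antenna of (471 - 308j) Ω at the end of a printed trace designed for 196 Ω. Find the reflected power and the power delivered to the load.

P_reflected ≈ 78.3 W; P_delivered ≈ 170 W

|Γ| = |(275 − j308)/(667 − j308)| = 0.562
|Γ|² = 0.316
P_refl = |Γ|²·P_inc = 78.3 W, P_del = (1 − |Γ|²)·P_inc = 170 W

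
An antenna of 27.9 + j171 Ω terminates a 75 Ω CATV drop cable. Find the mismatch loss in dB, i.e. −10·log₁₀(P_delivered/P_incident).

mismatch loss ≈ 6.77 dB

Γ = (-47.1 + j171)/(102.9 + j171), |Γ| = 0.889
|Γ|² = 0.79, so P_del/P_inc = 1 − |Γ|² = 0.21
ML = −10·log₁₀(1 − |Γ|²)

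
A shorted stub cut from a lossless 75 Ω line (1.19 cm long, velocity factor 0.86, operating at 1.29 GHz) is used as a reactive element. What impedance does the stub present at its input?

Z_in ≈ +j29.4 Ω

λ = v/f = 0.86·c / 1.29 GHz = 0.2 m
βl = 2π·l/λ = 2π × 0.0595 = 21.4°
tan(βl) = 0.392
For a shorted stub, Z_in = jZ_0·tan(βl)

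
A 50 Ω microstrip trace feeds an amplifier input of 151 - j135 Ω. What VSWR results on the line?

Γ = (Z_L − Z_0)/(Z_L + Z_0) = (101 − j135)/(201 − j135)
|Γ| = 169/242 = 0.696
VSWR = (1 + |Γ|)/(1 − |Γ|) = 1.7/0.304

VSWR ≈ 5.59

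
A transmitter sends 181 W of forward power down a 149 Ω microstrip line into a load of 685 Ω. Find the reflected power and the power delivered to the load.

P_reflected ≈ 74.8 W; P_delivered ≈ 106 W

Γ = (685 − 149)/(685 + 149) = 0.643
|Γ|² = 0.413
P_refl = |Γ|²·P_inc = 74.8 W, P_del = (1 − |Γ|²)·P_inc = 106 W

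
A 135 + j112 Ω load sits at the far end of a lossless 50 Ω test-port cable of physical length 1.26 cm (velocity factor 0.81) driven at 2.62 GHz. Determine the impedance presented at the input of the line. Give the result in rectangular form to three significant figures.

λ = v/f = 0.81·c / 2.62 GHz = 0.0927 m
βl = 2π·l/λ = 2π × 0.136 = 48.9°
tan(βl) = tan(48.9°) = 1.15
Z_in = Z_0·(Z_L + jZ_0·tanβl)/(Z_0 + jZ_L·tanβl)
     = 50·(135 + j169)/(-78.4 + j155)

Z_in ≈ 25.9 − j56.8 Ω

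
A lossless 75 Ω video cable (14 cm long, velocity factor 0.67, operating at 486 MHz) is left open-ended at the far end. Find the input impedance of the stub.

Z_in ≈ +j46.6 Ω

λ = v/f = 0.67·c / 486 MHz = 0.414 m
βl = 2π·l/λ = 2π × 0.339 = 122°
tan(βl) = -1.61
For an open-ended stub, Z_in = −jZ_0·cot(βl) = −jZ_0/tan(βl)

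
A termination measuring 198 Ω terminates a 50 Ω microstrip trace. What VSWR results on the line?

VSWR ≈ 3.96

For a purely resistive load, VSWR = R_L/Z_0 or Z_0/R_L (whichever > 1) = 198/50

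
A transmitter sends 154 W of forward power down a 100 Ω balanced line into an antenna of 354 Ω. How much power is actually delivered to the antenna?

P_delivered ≈ 106 W

Γ = (354 − 100)/(354 + 100) = 0.559
|Γ|² = 0.313
P_refl = |Γ|²·P_inc = 48.2 W, P_del = (1 − |Γ|²)·P_inc = 106 W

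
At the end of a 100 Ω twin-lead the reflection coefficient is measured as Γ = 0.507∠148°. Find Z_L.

Z_L = Z_0·(1 + Γ)/(1 − Γ) = 100·(0.57 + j0.269)/(1.43 − j0.269)

Z_L ≈ 35.1 + j25.4 Ω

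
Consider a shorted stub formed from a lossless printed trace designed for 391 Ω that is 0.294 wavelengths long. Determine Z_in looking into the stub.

βl = 2π × 0.294 = 106°
tan(βl) = -3.52
For a shorted stub, Z_in = jZ_0·tan(βl)

Z_in ≈ −j1380 Ω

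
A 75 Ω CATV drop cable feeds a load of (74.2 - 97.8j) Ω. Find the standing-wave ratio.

VSWR ≈ 3.43

Γ = (Z_L − Z_0)/(Z_L + Z_0) = (-0.8 − j97.8)/(149.2 − j97.8)
|Γ| = 97.8/178 = 0.548
VSWR = (1 + |Γ|)/(1 − |Γ|) = 1.55/0.452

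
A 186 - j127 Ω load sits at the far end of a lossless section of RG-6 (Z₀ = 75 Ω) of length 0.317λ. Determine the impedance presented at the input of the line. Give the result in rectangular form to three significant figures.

βl = 2π × 0.317 = 114°
tan(βl) = tan(114°) = -2.23
Z_in = Z_0·(Z_L + jZ_0·tanβl)/(Z_0 + jZ_L·tanβl)
     = 75·(186 − j295)/(-209 − j415)

Z_in ≈ 29 + j48.1 Ω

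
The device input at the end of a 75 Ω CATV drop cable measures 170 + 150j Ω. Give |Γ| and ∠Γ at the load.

Γ = (Z_L − Z_0)/(Z_L + Z_0) = (95 + j150)/(245 + j150)
|Γ| = 178/287 = 0.618

Γ ≈ 0.618 ∠ 26.2°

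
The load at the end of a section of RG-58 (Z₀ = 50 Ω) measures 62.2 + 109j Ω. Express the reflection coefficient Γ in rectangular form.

Γ = (Z_L − Z_0)/(Z_L + Z_0) = (12.2 + j109)/(112.2 + j109)

Γ ≈ 0.541 + j0.445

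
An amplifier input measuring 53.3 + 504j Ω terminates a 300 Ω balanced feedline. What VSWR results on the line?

Γ = (Z_L − Z_0)/(Z_L + Z_0) = (-246.7 + j504)/(353.3 + j504)
|Γ| = 561/615 = 0.912
VSWR = (1 + |Γ|)/(1 − |Γ|) = 1.91/0.0883

VSWR ≈ 21.6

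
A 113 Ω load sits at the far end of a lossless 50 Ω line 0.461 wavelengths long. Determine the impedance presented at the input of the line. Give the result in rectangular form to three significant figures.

Z_in ≈ 91 + j38.9 Ω

βl = 2π × 0.461 = 166°
tan(βl) = tan(166°) = -0.25
Z_in = Z_0·(Z_L + jZ_0·tanβl)/(Z_0 + jZ_L·tanβl)
     = 50·(113 − j12.5)/(50 − j28.3)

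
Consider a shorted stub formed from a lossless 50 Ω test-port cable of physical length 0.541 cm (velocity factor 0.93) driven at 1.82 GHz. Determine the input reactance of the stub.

λ = v/f = 0.93·c / 1.82 GHz = 0.153 m
βl = 2π·l/λ = 2π × 0.0353 = 12.7°
tan(βl) = 0.225
For a shorted stub, Z_in = jZ_0·tan(βl)

X_in ≈ 11.3 Ω (inductive)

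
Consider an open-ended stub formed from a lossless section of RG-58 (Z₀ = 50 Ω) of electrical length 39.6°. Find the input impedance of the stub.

Z_in ≈ −j60.4 Ω

tan(βl) = 0.827
For an open-ended stub, Z_in = −jZ_0·cot(βl) = −jZ_0/tan(βl)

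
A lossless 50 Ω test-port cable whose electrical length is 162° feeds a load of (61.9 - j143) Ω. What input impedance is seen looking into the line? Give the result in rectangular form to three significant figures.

tan(βl) = tan(162°) = -0.325
Z_in = Z_0·(Z_L + jZ_0·tanβl)/(Z_0 + jZ_L·tanβl)
     = 50·(61.9 − j159)/(3.54 − j20.1)

Z_in ≈ 410 + j81.7 Ω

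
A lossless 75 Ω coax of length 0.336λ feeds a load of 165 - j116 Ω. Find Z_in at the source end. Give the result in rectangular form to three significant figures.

βl = 2π × 0.336 = 121°
tan(βl) = tan(121°) = -1.67
Z_in = Z_0·(Z_L + jZ_0·tanβl)/(Z_0 + jZ_L·tanβl)
     = 75·(165 − j241)/(-118 − j275)

Z_in ≈ 39.1 + j61.8 Ω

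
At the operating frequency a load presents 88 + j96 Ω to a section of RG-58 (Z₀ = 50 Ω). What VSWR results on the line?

VSWR ≈ 4.18

Γ = (Z_L − Z_0)/(Z_L + Z_0) = (38 + j96)/(138 + j96)
|Γ| = 103/168 = 0.614
VSWR = (1 + |Γ|)/(1 − |Γ|) = 1.61/0.386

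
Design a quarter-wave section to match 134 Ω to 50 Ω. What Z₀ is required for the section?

Z_qwt = √(Z_0·R_L) = √(50 × 134) = √6700

Z_qwt ≈ 81.9 Ω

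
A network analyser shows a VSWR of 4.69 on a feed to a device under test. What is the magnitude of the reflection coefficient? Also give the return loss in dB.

|Γ| = (S − 1)/(S + 1) = (4.69 − 1)/(4.69 + 1) = 3.69/5.69
RL = −20·log₁₀|Γ| = −20·log₁₀(0.649)

|Γ| ≈ 0.649; return loss ≈ 3.76 dB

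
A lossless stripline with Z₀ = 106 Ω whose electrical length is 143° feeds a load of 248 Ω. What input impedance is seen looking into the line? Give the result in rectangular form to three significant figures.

tan(βl) = tan(143°) = -0.754
Z_in = Z_0·(Z_L + jZ_0·tanβl)/(Z_0 + jZ_L·tanβl)
     = 106·(248 − j79.9)/(106 − j187)

Z_in ≈ 94.6 + j87 Ω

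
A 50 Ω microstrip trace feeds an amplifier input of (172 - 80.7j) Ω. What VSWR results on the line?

VSWR ≈ 4.25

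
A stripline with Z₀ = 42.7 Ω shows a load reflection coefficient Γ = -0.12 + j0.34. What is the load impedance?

Z_L ≈ 27.1 + j21.2 Ω

Z_L = Z_0·(1 + Γ)/(1 − Γ) = 42.7·(0.88 + j0.34)/(1.12 − j0.34)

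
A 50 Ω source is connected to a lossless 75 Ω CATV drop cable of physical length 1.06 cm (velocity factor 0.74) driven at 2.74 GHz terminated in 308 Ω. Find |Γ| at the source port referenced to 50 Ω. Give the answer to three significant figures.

λ = v/f = 0.74·c / 2.74 GHz = 0.081 m
βl = 2π·l/λ = 2π × 0.131 = 47.1°
tan(βl) = 1.08
Z_in = Z_0·(Z_L + jZ_0·tanβl)/(Z_0 + jZ_L·tanβl) = 32.4 − j62.4 Ω
Γ_s = (Z_in − Z_s)/(Z_in + Z_s) = (-17.6 − j62.4)/(82.4 − j62.4), |Γ_s| = 0.627

|Γ| ≈ 0.627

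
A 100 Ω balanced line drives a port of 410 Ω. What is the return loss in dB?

RL ≈ 4.32 dB

Γ = (410 − 100)/(410 + 100) = 0.608
RL = −20·log₁₀|Γ| = −20·log₁₀(0.608)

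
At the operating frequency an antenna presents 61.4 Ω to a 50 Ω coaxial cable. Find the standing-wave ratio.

VSWR ≈ 1.23

For a purely resistive load, VSWR = R_L/Z_0 or Z_0/R_L (whichever > 1) = 61.4/50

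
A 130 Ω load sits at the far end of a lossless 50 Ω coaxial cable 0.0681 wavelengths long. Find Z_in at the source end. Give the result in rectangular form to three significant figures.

Z_in ≈ 65.3 − j54.6 Ω

βl = 2π × 0.0681 = 24.5°
tan(βl) = tan(24.5°) = 0.456
Z_in = Z_0·(Z_L + jZ_0·tanβl)/(Z_0 + jZ_L·tanβl)
     = 50·(130 + j22.8)/(50 + j59.3)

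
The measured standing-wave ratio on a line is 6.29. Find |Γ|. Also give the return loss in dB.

|Γ| = (S − 1)/(S + 1) = (6.29 − 1)/(6.29 + 1) = 5.29/7.29
RL = −20·log₁₀|Γ| = −20·log₁₀(0.726)

|Γ| ≈ 0.726; return loss ≈ 2.79 dB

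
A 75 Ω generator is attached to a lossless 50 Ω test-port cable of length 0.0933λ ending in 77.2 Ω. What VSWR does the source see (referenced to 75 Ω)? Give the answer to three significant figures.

βl = 2π × 0.0933 = 33.6°
tan(βl) = 0.664
Z_in = Z_0·(Z_L + jZ_0·tanβl)/(Z_0 + jZ_L·tanβl) = 54.2 − j22.4 Ω
Γ_s = (Z_in − Z_s)/(Z_in + Z_s) = (-20.8 − j22.4)/(129 − j22.4), |Γ_s| = 0.233
VSWR = (1 + |Γ_s|)/(1 − |Γ_s|)

VSWR ≈ 1.61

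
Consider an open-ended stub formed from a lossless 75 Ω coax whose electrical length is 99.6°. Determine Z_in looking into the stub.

Z_in ≈ +j12.7 Ω

tan(βl) = -5.91
For an open-ended stub, Z_in = −jZ_0·cot(βl) = −jZ_0/tan(βl)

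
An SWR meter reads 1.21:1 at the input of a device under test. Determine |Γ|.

|Γ| ≈ 0.095

|Γ| = (S − 1)/(S + 1) = (1.21 − 1)/(1.21 + 1) = 0.21/2.21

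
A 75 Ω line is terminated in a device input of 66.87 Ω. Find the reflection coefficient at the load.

Γ = (Z_L − Z_0)/(Z_L + Z_0) = (66.87 − 75)/(66.87 + 75) = -8.13/141.9

Γ = -0.0573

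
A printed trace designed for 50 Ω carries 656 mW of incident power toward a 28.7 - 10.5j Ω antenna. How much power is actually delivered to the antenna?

|Γ| = |(-21.3 − j10.5)/(78.7 − j10.5)| = 0.299
|Γ|² = 0.0895
P_refl = |Γ|²·P_inc = 58.7 mW, P_del = (1 − |Γ|²)·P_inc = 597 mW

P_delivered ≈ 597 mW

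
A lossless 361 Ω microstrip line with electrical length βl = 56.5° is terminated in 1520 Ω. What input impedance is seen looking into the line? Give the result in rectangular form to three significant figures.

tan(βl) = tan(56.5°) = 1.51
Z_in = Z_0·(Z_L + jZ_0·tanβl)/(Z_0 + jZ_L·tanβl)
     = 361·(1520 + j545)/(361 + j2300)

Z_in ≈ 120 − j220 Ω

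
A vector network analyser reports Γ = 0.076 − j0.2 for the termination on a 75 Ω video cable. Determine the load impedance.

Z_L ≈ 80.1 − j33.6 Ω

Z_L = Z_0·(1 + Γ)/(1 − Γ) = 75·(1.08 − j0.2)/(0.924 + j0.2)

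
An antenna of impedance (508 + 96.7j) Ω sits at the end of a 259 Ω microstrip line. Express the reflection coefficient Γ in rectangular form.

Γ = (Z_L − Z_0)/(Z_L + Z_0) = (249 + j96.7)/(767 + j96.7)

Γ ≈ 0.335 + j0.0838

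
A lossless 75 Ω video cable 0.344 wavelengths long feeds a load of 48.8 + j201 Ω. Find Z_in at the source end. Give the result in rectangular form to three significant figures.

βl = 2π × 0.344 = 124°
tan(βl) = tan(124°) = -1.49
Z_in = Z_0·(Z_L + jZ_0·tanβl)/(Z_0 + jZ_L·tanβl)
     = 75·(48.8 + j89.1)/(375 − j72.8)

Z_in ≈ 6.07 + j19 Ω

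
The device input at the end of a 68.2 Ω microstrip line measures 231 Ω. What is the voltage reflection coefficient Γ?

Γ = (Z_L − Z_0)/(Z_L + Z_0) = (231 − 68.2)/(231 + 68.2) = 162.8/299.2

Γ = 0.544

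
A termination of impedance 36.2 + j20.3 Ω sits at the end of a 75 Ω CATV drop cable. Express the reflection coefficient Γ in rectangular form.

Γ ≈ -0.305 + j0.238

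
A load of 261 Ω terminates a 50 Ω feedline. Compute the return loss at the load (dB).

Γ = (261 − 50)/(261 + 50) = 0.678
RL = −20·log₁₀|Γ| = −20·log₁₀(0.678)

RL ≈ 3.37 dB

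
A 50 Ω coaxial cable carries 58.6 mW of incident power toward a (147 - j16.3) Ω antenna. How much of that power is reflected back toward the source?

P_reflected ≈ 14.5 mW

|Γ| = |(97 − j16.3)/(197 − j16.3)| = 0.498
|Γ|² = 0.248
P_refl = |Γ|²·P_inc = 14.5 mW, P_del = (1 − |Γ|²)·P_inc = 44.1 mW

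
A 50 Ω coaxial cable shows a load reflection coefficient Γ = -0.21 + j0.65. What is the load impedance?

Z_L = Z_0·(1 + Γ)/(1 − Γ) = 50·(0.79 + j0.65)/(1.21 − j0.65)

Z_L ≈ 14.1 + j34.5 Ω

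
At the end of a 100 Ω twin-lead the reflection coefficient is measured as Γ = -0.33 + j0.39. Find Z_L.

Z_L ≈ 38.5 + j40.6 Ω

Z_L = Z_0·(1 + Γ)/(1 − Γ) = 100·(0.67 + j0.39)/(1.33 − j0.39)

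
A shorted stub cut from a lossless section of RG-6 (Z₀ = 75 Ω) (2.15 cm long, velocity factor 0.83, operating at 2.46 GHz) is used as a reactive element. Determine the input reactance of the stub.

λ = v/f = 0.83·c / 2.46 GHz = 0.101 m
βl = 2π·l/λ = 2π × 0.212 = 76.5°
tan(βl) = 4.15
For a shorted stub, Z_in = jZ_0·tan(βl)

X_in ≈ 312 Ω (inductive)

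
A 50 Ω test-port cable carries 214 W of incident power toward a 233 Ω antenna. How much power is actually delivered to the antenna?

Γ = (233 − 50)/(233 + 50) = 0.647
|Γ|² = 0.418
P_refl = |Γ|²·P_inc = 89.5 W, P_del = (1 − |Γ|²)·P_inc = 125 W

P_delivered ≈ 125 W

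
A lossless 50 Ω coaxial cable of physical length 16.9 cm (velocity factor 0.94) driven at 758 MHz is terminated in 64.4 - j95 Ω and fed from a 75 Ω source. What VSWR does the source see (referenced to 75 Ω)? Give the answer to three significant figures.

VSWR ≈ 3.13

λ = v/f = 0.94·c / 758 MHz = 0.372 m
βl = 2π·l/λ = 2π × 0.454 = 164°
tan(βl) = -0.296
Z_in = Z_0·(Z_L + jZ_0·tanβl)/(Z_0 + jZ_L·tanβl) = 208 − j70 Ω
Γ_s = (Z_in − Z_s)/(Z_in + Z_s) = (133 − j70)/(283 − j70), |Γ_s| = 0.515
VSWR = (1 + |Γ_s|)/(1 − |Γ_s|)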